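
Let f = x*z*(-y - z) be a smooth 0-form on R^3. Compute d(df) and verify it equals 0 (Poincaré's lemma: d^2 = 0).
d(df) = 0

Step 1: df = sum_i (∂f/∂x_i) dx_i = (z*(-y - z)) dx + (-x*z) dy + (x*(-y - 2*z)) dz.
Step 2: Apply d again. Using the 1-form formula, the coefficient of dx ∧ dy in d(df) is ∂^2 f/∂x ∂y - ∂^2 f/∂y ∂x = (-z) - (-z) = 0 (equality of mixed partials for smooth f).
Similarly for dx ∧ dz and dy ∧ dz — all coefficients vanish. So d(df) = 0.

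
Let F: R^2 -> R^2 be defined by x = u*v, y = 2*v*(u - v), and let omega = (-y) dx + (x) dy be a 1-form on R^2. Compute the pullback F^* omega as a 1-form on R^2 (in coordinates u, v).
F^* omega = (2*v^3) du + (-2*u*v^2) dv

Using F^*(f dg) = (f ∘ F) d(g ∘ F), substitute each coordinate x_i by F_i(u, v) in f_i, and replace dx_i by d F_i = (∂F_i/∂u) du + (∂F_i/∂v) dv.
  For the x component: f_1(F) = 2*v*(-u + v); d F_1 = (v) du + (u) dv
  For the y component: f_2(F) = u*v; d F_2 = (2*v) du + (2*u - 4*v) dv
Combining and collecting du, dv coefficients:
  coeff of du: 2*v^3
  coeff of dv: -2*u*v^2
F^* omega = (2*v^3) du + (-2*u*v^2) dv.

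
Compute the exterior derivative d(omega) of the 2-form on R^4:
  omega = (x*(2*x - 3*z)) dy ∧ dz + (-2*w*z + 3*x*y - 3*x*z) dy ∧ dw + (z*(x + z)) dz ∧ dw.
d(omega) = (4*x - 3*z) dx ∧ dy ∧ dz + (3*y - 3*z) dx ∧ dy ∧ dw + (2*w + 3*x) dy ∧ dz ∧ dw + (z) dx ∧ dz ∧ dw

For a 2-form omega = sum_{i<j} g_{ij} dx_i ∧ dx_j, the exterior derivative is
  d(omega) = sum_{i<j} d(g_{ij}) ∧ dx_i ∧ dx_j = sum_{i<j, k} (∂g_{ij}/∂x_k) dx_k ∧ dx_i ∧ dx_j.
Expand each term, using dx_k ∧ dx_i ∧ dx_j = sgn(permutation) dx_{(a)} ∧ dx_{(b)} ∧ dx_{(c)} with (a < b < c) sorted:
  d(x*(2*x - 3*z)) includes (∂/∂x)(x*(2*x - 3*z)) dx = (4*x - 3*z) dx, which multiplied by dy ∧ dz gives (4*x - 3*z) dx ∧ dy ∧ dz
  d(-2*w*z + 3*x*y - 3*x*z) includes (∂/∂x)(-2*w*z + 3*x*y - 3*x*z) dx = (3*y - 3*z) dx, which multiplied by dy ∧ dw gives (3*y - 3*z) dx ∧ dy ∧ dw
  d(-2*w*z + 3*x*y - 3*x*z) includes (∂/∂z)(-2*w*z + 3*x*y - 3*x*z) dz = (-2*w - 3*x) dz, which multiplied by dy ∧ dw gives (2*w + 3*x) dy ∧ dz ∧ dw
  d(z*(x + z)) includes (∂/∂x)(z*(x + z)) dx = (z) dx, which multiplied by dz ∧ dw gives (z) dx ∧ dz ∧ dw
Collecting like 3-forms: d(omega) = (4*x - 3*z) dx ∧ dy ∧ dz + (3*y - 3*z) dx ∧ dy ∧ dw + (2*w + 3*x) dy ∧ dz ∧ dw + (z) dx ∧ dz ∧ dw.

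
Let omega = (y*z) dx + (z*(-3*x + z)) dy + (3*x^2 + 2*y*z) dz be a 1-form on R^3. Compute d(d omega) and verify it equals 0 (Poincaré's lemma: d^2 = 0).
d(d omega) = 0

Step 1: d omega = sum_{i<j} (∂f_j/∂x_i - ∂f_i/∂x_j) dx_i ∧ dx_j:
  coeff of dx ∧ dy: -4*z
  coeff of dx ∧ dz: 6*x - y
  coeff of dy ∧ dz: 3*x
Step 2: Apply d again to each 2-form coefficient. The only possible 3-form in R^3 is dx ∧ dy ∧ dz, with coefficient
  ∂(coeff of dy∧dz)/∂x - ∂(coeff of dx∧dz)/∂y + ∂(coeff of dx∧dy)/∂z
  = ∂/∂x (3*x) - ∂/∂y (6*x - y) + ∂/∂z (-4*z).
Each of these terms simplifies to sums of mixed partials that cancel in pairs. The result is 0 (by equality of mixed partials for smooth functions — Schwarz / Clairaut).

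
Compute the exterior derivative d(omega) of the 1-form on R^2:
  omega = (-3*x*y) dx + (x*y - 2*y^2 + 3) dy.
d(omega) = (3*x + y) dx ∧ dy

For a 1-form omega = sum_i f_i dx_i, the exterior derivative is
  d(omega) = sum_{i < j} (∂f_j/∂x_i - ∂f_i/∂x_j) dx_i ∧ dx_j.
  coefficient of dx ∧ dy: ∂f_2/∂x - ∂f_1/∂y = ∂(x*y - 2*y^2 + 3)/∂x - ∂(-3*x*y)/∂y = 3*x + y
Assembling: d(omega) = (3*x + y) dx ∧ dy.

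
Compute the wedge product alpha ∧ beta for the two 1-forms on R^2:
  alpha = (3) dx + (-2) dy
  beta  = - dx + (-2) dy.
alpha ∧ beta = (-8) dx ∧ dy

Distribute the wedge, using dx_i ∧ dx_j = -dx_j ∧ dx_i and dx_i ∧ dx_i = 0. For each pair (i, j) with i < j, the coefficient of dx_i ∧ dx_j in alpha ∧ beta is (alpha_i * beta_j - alpha_j * beta_i). Collecting: alpha ∧ beta = (-8) dx ∧ dy.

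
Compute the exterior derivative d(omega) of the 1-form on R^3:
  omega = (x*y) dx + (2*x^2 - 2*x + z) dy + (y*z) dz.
d(omega) = (3*x - 2) dx ∧ dy + (z - 1) dy ∧ dz

For a 1-form omega = sum_i f_i dx_i, the exterior derivative is
  d(omega) = sum_{i < j} (∂f_j/∂x_i - ∂f_i/∂x_j) dx_i ∧ dx_j.
  coefficient of dx ∧ dy: ∂f_2/∂x - ∂f_1/∂y = ∂(2*x^2 - 2*x + z)/∂x - ∂(x*y)/∂y = 3*x - 2
  coefficient of dy ∧ dz: ∂f_3/∂y - ∂f_2/∂z = ∂(y*z)/∂y - ∂(2*x^2 - 2*x + z)/∂z = z - 1
Assembling: d(omega) = (3*x - 2) dx ∧ dy + (z - 1) dy ∧ dz.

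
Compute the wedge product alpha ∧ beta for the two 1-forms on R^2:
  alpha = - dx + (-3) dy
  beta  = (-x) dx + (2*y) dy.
alpha ∧ beta = (-3*x - 2*y) dx ∧ dy

Distribute the wedge, using dx_i ∧ dx_j = -dx_j ∧ dx_i and dx_i ∧ dx_i = 0. For each pair (i, j) with i < j, the coefficient of dx_i ∧ dx_j in alpha ∧ beta is (alpha_i * beta_j - alpha_j * beta_i). Collecting: alpha ∧ beta = (-3*x - 2*y) dx ∧ dy.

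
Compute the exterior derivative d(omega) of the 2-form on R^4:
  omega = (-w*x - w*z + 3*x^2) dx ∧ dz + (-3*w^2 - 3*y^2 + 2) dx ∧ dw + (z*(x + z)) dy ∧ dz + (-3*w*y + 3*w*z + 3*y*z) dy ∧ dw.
d(omega) = (-x - z) dx ∧ dz ∧ dw + (6*y) dx ∧ dy ∧ dw + (z) dx ∧ dy ∧ dz + (-3*w - 3*y) dy ∧ dz ∧ dw

For a 2-form omega = sum_{i<j} g_{ij} dx_i ∧ dx_j, the exterior derivative is
  d(omega) = sum_{i<j} d(g_{ij}) ∧ dx_i ∧ dx_j = sum_{i<j, k} (∂g_{ij}/∂x_k) dx_k ∧ dx_i ∧ dx_j.
Expand each term, using dx_k ∧ dx_i ∧ dx_j = sgn(permutation) dx_{(a)} ∧ dx_{(b)} ∧ dx_{(c)} with (a < b < c) sorted:
  d(-w*x - w*z + 3*x^2) includes (∂/∂w)(-w*x - w*z + 3*x^2) dw = (-x - z) dw, which multiplied by dx ∧ dz gives (-x - z) dx ∧ dz ∧ dw
  d(-3*w^2 - 3*y^2 + 2) includes (∂/∂y)(-3*w^2 - 3*y^2 + 2) dy = (-6*y) dy, which multiplied by dx ∧ dw gives (6*y) dx ∧ dy ∧ dw
  d(z*(x + z)) includes (∂/∂x)(z*(x + z)) dx = (z) dx, which multiplied by dy ∧ dz gives (z) dx ∧ dy ∧ dz
  d(-3*w*y + 3*w*z + 3*y*z) includes (∂/∂z)(-3*w*y + 3*w*z + 3*y*z) dz = (3*w + 3*y) dz, which multiplied by dy ∧ dw gives (-3*w - 3*y) dy ∧ dz ∧ dw
Collecting like 3-forms: d(omega) = (-x - z) dx ∧ dz ∧ dw + (6*y) dx ∧ dy ∧ dw + (z) dx ∧ dy ∧ dz + (-3*w - 3*y) dy ∧ dz ∧ dw.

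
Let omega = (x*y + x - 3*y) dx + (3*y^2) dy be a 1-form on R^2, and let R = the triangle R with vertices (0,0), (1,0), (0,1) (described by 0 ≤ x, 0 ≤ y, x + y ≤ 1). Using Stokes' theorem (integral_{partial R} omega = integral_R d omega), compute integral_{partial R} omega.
integral_(partial R) omega = 4/3

Stokes: integral_partial_R omega = integral_R d omega with d omega = (∂Q/∂x - ∂P/∂y) dx ∧ dy.
  ∂Q/∂x = 0
  ∂P/∂y = x - 3
  integrand = ∂Q/∂x - ∂P/∂y = 3 - x.
Integrating over R: integral_0^1 integral_0^{1-x} (3 - x) dy dx = 4/3.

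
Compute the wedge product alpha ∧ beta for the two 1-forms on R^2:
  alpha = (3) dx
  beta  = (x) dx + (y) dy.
alpha ∧ beta = (3*y) dx ∧ dy

Distribute the wedge, using dx_i ∧ dx_j = -dx_j ∧ dx_i and dx_i ∧ dx_i = 0. For each pair (i, j) with i < j, the coefficient of dx_i ∧ dx_j in alpha ∧ beta is (alpha_i * beta_j - alpha_j * beta_i). Collecting: alpha ∧ beta = (3*y) dx ∧ dy.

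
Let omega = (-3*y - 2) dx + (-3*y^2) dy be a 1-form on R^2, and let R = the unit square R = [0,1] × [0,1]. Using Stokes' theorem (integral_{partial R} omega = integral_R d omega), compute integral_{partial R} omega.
integral_(partial R) omega = 3

Stokes: integral_partial_R omega = integral_R d omega with d omega = (∂Q/∂x - ∂P/∂y) dx ∧ dy.
  ∂Q/∂x = 0
  ∂P/∂y = -3
  integrand = ∂Q/∂x - ∂P/∂y = 3.
Integrating over R: integral_0^1 integral_0^1 (3) dx dy = 3.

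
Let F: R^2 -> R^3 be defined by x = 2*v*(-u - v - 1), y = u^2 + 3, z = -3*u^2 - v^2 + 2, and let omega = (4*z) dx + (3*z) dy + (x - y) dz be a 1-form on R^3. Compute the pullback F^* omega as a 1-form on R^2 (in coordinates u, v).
F^* omega = (-12*u^3 + 36*u^2*v + 6*u*v^2 + 12*u*v + 30*u + 8*v^3 - 16*v) du + (24*u^3 + 50*u^2*v + 24*u^2 + 12*u*v^2 - 16*u + 20*v^3 + 12*v^2 - 26*v - 16) dv

Using F^*(f dg) = (f ∘ F) d(g ∘ F), substitute each coordinate x_i by F_i(u, v) in f_i, and replace dx_i by d F_i = (∂F_i/∂u) du + (∂F_i/∂v) dv.
  For the x component: f_1(F) = -12*u^2 - 4*v^2 + 8; d F_1 = (-2*v) du + (-2*u - 4*v - 2) dv
  For the y component: f_2(F) = -9*u^2 - 3*v^2 + 6; d F_2 = (2*u) du + (0) dv
  For the z component: f_3(F) = -u^2 - 2*u*v - 2*v^2 - 2*v - 3; d F_3 = (-6*u) du + (-2*v) dv
Combining and collecting du, dv coefficients:
  coeff of du: -12*u^3 + 36*u^2*v + 6*u*v^2 + 12*u*v + 30*u + 8*v^3 - 16*v
  coeff of dv: 24*u^3 + 50*u^2*v + 24*u^2 + 12*u*v^2 - 16*u + 20*v^3 + 12*v^2 - 26*v - 16
F^* omega = (-12*u^3 + 36*u^2*v + 6*u*v^2 + 12*u*v + 30*u + 8*v^3 - 16*v) du + (24*u^3 + 50*u^2*v + 24*u^2 + 12*u*v^2 - 16*u + 20*v^3 + 12*v^2 - 26*v - 16) dv.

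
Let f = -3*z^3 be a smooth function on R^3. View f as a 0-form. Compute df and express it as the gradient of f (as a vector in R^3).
df = (0) dx + (0) dy + (-9*z^2) dz; grad f = (0, 0, -9*z^2)

For a 0-form f, d f = (∂f/∂x) dx + (∂f/∂y) dy + (∂f/∂z) dz. The components of the vector representation are exactly the entries of grad f in Cartesian coordinates:
  ∂f/∂x = 0
  ∂f/∂y = 0
  ∂f/∂z = -9*z^2.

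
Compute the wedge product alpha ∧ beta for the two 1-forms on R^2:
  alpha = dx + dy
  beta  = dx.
alpha ∧ beta = (-1) dx ∧ dy

Distribute the wedge, using dx_i ∧ dx_j = -dx_j ∧ dx_i and dx_i ∧ dx_i = 0. For each pair (i, j) with i < j, the coefficient of dx_i ∧ dx_j in alpha ∧ beta is (alpha_i * beta_j - alpha_j * beta_i). Collecting: alpha ∧ beta = (-1) dx ∧ dy.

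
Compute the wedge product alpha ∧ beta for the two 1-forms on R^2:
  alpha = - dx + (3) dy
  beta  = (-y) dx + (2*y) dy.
alpha ∧ beta = (y) dx ∧ dy

Distribute the wedge, using dx_i ∧ dx_j = -dx_j ∧ dx_i and dx_i ∧ dx_i = 0. For each pair (i, j) with i < j, the coefficient of dx_i ∧ dx_j in alpha ∧ beta is (alpha_i * beta_j - alpha_j * beta_i). Collecting: alpha ∧ beta = (y) dx ∧ dy.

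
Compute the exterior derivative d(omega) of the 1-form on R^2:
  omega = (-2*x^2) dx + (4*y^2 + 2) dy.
d(omega) = 0

For a 1-form omega = sum_i f_i dx_i, the exterior derivative is
  d(omega) = sum_{i < j} (∂f_j/∂x_i - ∂f_i/∂x_j) dx_i ∧ dx_j.

Assembling: d(omega) = 0.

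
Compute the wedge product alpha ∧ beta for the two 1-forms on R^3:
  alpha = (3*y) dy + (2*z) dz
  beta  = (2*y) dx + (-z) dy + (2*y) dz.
alpha ∧ beta = (-6*y^2) dx ∧ dy + (6*y^2 + 2*z^2) dy ∧ dz + (-4*y*z) dx ∧ dz

Distribute the wedge, using dx_i ∧ dx_j = -dx_j ∧ dx_i and dx_i ∧ dx_i = 0. For each pair (i, j) with i < j, the coefficient of dx_i ∧ dx_j in alpha ∧ beta is (alpha_i * beta_j - alpha_j * beta_i). Collecting: alpha ∧ beta = (-6*y^2) dx ∧ dy + (6*y^2 + 2*z^2) dy ∧ dz + (-4*y*z) dx ∧ dz.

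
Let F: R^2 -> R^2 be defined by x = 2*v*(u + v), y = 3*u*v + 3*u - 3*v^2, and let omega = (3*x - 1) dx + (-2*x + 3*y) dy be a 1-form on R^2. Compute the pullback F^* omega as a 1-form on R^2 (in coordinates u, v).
F^* omega = (27*u*v^2 + 42*u*v + 27*u - 27*v^3 - 39*v^2 - 2*v) du + (27*u^2*v + 27*u^2 - 33*u*v^2 - 54*u*v - 2*u + 102*v^3 - 4*v) dv

Using F^*(f dg) = (f ∘ F) d(g ∘ F), substitute each coordinate x_i by F_i(u, v) in f_i, and replace dx_i by d F_i = (∂F_i/∂u) du + (∂F_i/∂v) dv.
  For the x component: f_1(F) = 6*u*v + 6*v^2 - 1; d F_1 = (2*v) du + (2*u + 4*v) dv
  For the y component: f_2(F) = 5*u*v + 9*u - 13*v^2; d F_2 = (3*v + 3) du + (3*u - 6*v) dv
Combining and collecting du, dv coefficients:
  coeff of du: 27*u*v^2 + 42*u*v + 27*u - 27*v^3 - 39*v^2 - 2*v
  coeff of dv: 27*u^2*v + 27*u^2 - 33*u*v^2 - 54*u*v - 2*u + 102*v^3 - 4*v
F^* omega = (27*u*v^2 + 42*u*v + 27*u - 27*v^3 - 39*v^2 - 2*v) du + (27*u^2*v + 27*u^2 - 33*u*v^2 - 54*u*v - 2*u + 102*v^3 - 4*v) dv.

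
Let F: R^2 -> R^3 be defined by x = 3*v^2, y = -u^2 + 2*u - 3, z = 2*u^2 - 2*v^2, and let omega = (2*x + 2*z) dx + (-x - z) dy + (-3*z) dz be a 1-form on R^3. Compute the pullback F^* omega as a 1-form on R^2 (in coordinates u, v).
F^* omega = (-20*u^3 - 4*u^2 + 26*u*v^2 - 2*v^2) du + (12*v*(4*u^2 - v^2)) dv

Using F^*(f dg) = (f ∘ F) d(g ∘ F), substitute each coordinate x_i by F_i(u, v) in f_i, and replace dx_i by d F_i = (∂F_i/∂u) du + (∂F_i/∂v) dv.
  For the x component: f_1(F) = 4*u^2 + 2*v^2; d F_1 = (0) du + (6*v) dv
  For the y component: f_2(F) = -2*u^2 - v^2; d F_2 = (2 - 2*u) du + (0) dv
  For the z component: f_3(F) = -6*u^2 + 6*v^2; d F_3 = (4*u) du + (-4*v) dv
Combining and collecting du, dv coefficients:
  coeff of du: -20*u^3 - 4*u^2 + 26*u*v^2 - 2*v^2
  coeff of dv: 12*v*(4*u^2 - v^2)
F^* omega = (-20*u^3 - 4*u^2 + 26*u*v^2 - 2*v^2) du + (12*v*(4*u^2 - v^2)) dv.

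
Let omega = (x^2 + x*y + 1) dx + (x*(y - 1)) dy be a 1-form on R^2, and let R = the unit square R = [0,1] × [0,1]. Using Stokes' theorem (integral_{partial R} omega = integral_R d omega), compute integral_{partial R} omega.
integral_(partial R) omega = -1

Stokes: integral_partial_R omega = integral_R d omega with d omega = (∂Q/∂x - ∂P/∂y) dx ∧ dy.
  ∂Q/∂x = y - 1
  ∂P/∂y = x
  integrand = ∂Q/∂x - ∂P/∂y = -x + y - 1.
Integrating over R: integral_0^1 integral_0^1 (-x + y - 1) dx dy = -1.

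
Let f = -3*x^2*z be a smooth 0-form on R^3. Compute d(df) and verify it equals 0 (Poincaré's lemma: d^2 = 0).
d(df) = 0

Step 1: df = sum_i (∂f/∂x_i) dx_i = (-6*x*z) dx + (0) dy + (-3*x^2) dz.
Step 2: Apply d again. Using the 1-form formula, the coefficient of dx ∧ dy in d(df) is ∂^2 f/∂x ∂y - ∂^2 f/∂y ∂x = (0) - (0) = 0 (equality of mixed partials for smooth f).
Similarly for dx ∧ dz and dy ∧ dz — all coefficients vanish. So d(df) = 0.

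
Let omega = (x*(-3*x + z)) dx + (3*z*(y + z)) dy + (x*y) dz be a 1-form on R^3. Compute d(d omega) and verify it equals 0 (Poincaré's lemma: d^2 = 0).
d(d omega) = 0

Step 1: d omega = sum_{i<j} (∂f_j/∂x_i - ∂f_i/∂x_j) dx_i ∧ dx_j:
  coeff of dx ∧ dy: 0
  coeff of dx ∧ dz: -x + y
  coeff of dy ∧ dz: x - 3*y - 6*z
Step 2: Apply d again to each 2-form coefficient. The only possible 3-form in R^3 is dx ∧ dy ∧ dz, with coefficient
  ∂(coeff of dy∧dz)/∂x - ∂(coeff of dx∧dz)/∂y + ∂(coeff of dx∧dy)/∂z
  = ∂/∂x (x - 3*y - 6*z) - ∂/∂y (-x + y) + ∂/∂z (0).
Each of these terms simplifies to sums of mixed partials that cancel in pairs. The result is 0 (by equality of mixed partials for smooth functions — Schwarz / Clairaut).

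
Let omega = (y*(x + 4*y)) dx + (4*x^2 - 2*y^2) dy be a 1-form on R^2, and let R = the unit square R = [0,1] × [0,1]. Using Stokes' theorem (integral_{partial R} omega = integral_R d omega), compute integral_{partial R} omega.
integral_(partial R) omega = -1/2

Stokes: integral_partial_R omega = integral_R d omega with d omega = (∂Q/∂x - ∂P/∂y) dx ∧ dy.
  ∂Q/∂x = 8*x
  ∂P/∂y = x + 8*y
  integrand = ∂Q/∂x - ∂P/∂y = 7*x - 8*y.
Integrating over R: integral_0^1 integral_0^1 (7*x - 8*y) dx dy = -1/2.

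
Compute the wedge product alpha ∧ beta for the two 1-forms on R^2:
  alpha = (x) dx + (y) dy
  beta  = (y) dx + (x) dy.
alpha ∧ beta = (x^2 - y^2) dx ∧ dy

Distribute the wedge, using dx_i ∧ dx_j = -dx_j ∧ dx_i and dx_i ∧ dx_i = 0. For each pair (i, j) with i < j, the coefficient of dx_i ∧ dx_j in alpha ∧ beta is (alpha_i * beta_j - alpha_j * beta_i). Collecting: alpha ∧ beta = (x^2 - y^2) dx ∧ dy.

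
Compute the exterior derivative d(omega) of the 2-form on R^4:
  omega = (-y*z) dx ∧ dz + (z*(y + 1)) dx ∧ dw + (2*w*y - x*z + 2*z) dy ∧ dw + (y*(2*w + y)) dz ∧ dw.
d(omega) = (z) dx ∧ dy ∧ dz + (-2*z) dx ∧ dy ∧ dw + (-y - 1) dx ∧ dz ∧ dw + (2*w + x + 2*y - 2) dy ∧ dz ∧ dw

For a 2-form omega = sum_{i<j} g_{ij} dx_i ∧ dx_j, the exterior derivative is
  d(omega) = sum_{i<j} d(g_{ij}) ∧ dx_i ∧ dx_j = sum_{i<j, k} (∂g_{ij}/∂x_k) dx_k ∧ dx_i ∧ dx_j.
Expand each term, using dx_k ∧ dx_i ∧ dx_j = sgn(permutation) dx_{(a)} ∧ dx_{(b)} ∧ dx_{(c)} with (a < b < c) sorted:
  d(-y*z) includes (∂/∂y)(-y*z) dy = (-z) dy, which multiplied by dx ∧ dz gives (z) dx ∧ dy ∧ dz
  d(z*(y + 1)) includes (∂/∂y)(z*(y + 1)) dy = (z) dy, which multiplied by dx ∧ dw gives (-z) dx ∧ dy ∧ dw
  d(z*(y + 1)) includes (∂/∂z)(z*(y + 1)) dz = (y + 1) dz, which multiplied by dx ∧ dw gives (-y - 1) dx ∧ dz ∧ dw
  d(2*w*y - x*z + 2*z) includes (∂/∂x)(2*w*y - x*z + 2*z) dx = (-z) dx, which multiplied by dy ∧ dw gives (-z) dx ∧ dy ∧ dw
  d(2*w*y - x*z + 2*z) includes (∂/∂z)(2*w*y - x*z + 2*z) dz = (2 - x) dz, which multiplied by dy ∧ dw gives (x - 2) dy ∧ dz ∧ dw
  d(y*(2*w + y)) includes (∂/∂y)(y*(2*w + y)) dy = (2*w + 2*y) dy, which multiplied by dz ∧ dw gives (2*w + 2*y) dy ∧ dz ∧ dw
Collecting like 3-forms: d(omega) = (z) dx ∧ dy ∧ dz + (-2*z) dx ∧ dy ∧ dw + (-y - 1) dx ∧ dz ∧ dw + (2*w + x + 2*y - 2) dy ∧ dz ∧ dw.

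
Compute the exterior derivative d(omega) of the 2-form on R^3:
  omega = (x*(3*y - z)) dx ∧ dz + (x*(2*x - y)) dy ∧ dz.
d(omega) = (x - y) dx ∧ dy ∧ dz

For a 2-form omega = sum_{i<j} g_{ij} dx_i ∧ dx_j, the exterior derivative is
  d(omega) = sum_{i<j} d(g_{ij}) ∧ dx_i ∧ dx_j = sum_{i<j, k} (∂g_{ij}/∂x_k) dx_k ∧ dx_i ∧ dx_j.
Expand each term, using dx_k ∧ dx_i ∧ dx_j = sgn(permutation) dx_{(a)} ∧ dx_{(b)} ∧ dx_{(c)} with (a < b < c) sorted:
  d(x*(3*y - z)) includes (∂/∂y)(x*(3*y - z)) dy = (3*x) dy, which multiplied by dx ∧ dz gives (-3*x) dx ∧ dy ∧ dz
  d(x*(2*x - y)) includes (∂/∂x)(x*(2*x - y)) dx = (4*x - y) dx, which multiplied by dy ∧ dz gives (4*x - y) dx ∧ dy ∧ dz
Collecting like 3-forms: d(omega) = (x - y) dx ∧ dy ∧ dz.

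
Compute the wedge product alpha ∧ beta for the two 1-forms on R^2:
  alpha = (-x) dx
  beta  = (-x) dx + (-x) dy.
alpha ∧ beta = (x^2) dx ∧ dy

Distribute the wedge, using dx_i ∧ dx_j = -dx_j ∧ dx_i and dx_i ∧ dx_i = 0. For each pair (i, j) with i < j, the coefficient of dx_i ∧ dx_j in alpha ∧ beta is (alpha_i * beta_j - alpha_j * beta_i). Collecting: alpha ∧ beta = (x^2) dx ∧ dy.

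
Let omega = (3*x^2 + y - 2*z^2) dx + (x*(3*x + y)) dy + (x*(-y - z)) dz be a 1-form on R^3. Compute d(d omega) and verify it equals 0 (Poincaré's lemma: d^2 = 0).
d(d omega) = 0

Step 1: d omega = sum_{i<j} (∂f_j/∂x_i - ∂f_i/∂x_j) dx_i ∧ dx_j:
  coeff of dx ∧ dy: 6*x + y - 1
  coeff of dx ∧ dz: -y + 3*z
  coeff of dy ∧ dz: -x
Step 2: Apply d again to each 2-form coefficient. The only possible 3-form in R^3 is dx ∧ dy ∧ dz, with coefficient
  ∂(coeff of dy∧dz)/∂x - ∂(coeff of dx∧dz)/∂y + ∂(coeff of dx∧dy)/∂z
  = ∂/∂x (-x) - ∂/∂y (-y + 3*z) + ∂/∂z (6*x + y - 1).
Each of these terms simplifies to sums of mixed partials that cancel in pairs. The result is 0 (by equality of mixed partials for smooth functions — Schwarz / Clairaut).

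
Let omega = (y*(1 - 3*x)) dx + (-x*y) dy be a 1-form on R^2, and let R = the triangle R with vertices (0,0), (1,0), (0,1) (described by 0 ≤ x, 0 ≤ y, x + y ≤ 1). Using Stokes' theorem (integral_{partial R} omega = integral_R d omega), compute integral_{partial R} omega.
integral_(partial R) omega = -1/6

Stokes: integral_partial_R omega = integral_R d omega with d omega = (∂Q/∂x - ∂P/∂y) dx ∧ dy.
  ∂Q/∂x = -y
  ∂P/∂y = 1 - 3*x
  integrand = ∂Q/∂x - ∂P/∂y = 3*x - y - 1.
Integrating over R: integral_0^1 integral_0^{1-x} (3*x - y - 1) dy dx = -1/6.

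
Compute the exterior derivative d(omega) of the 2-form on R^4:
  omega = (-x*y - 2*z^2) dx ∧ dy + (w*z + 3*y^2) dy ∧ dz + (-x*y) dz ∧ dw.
d(omega) = (-4*z) dx ∧ dy ∧ dz + (-x + z) dy ∧ dz ∧ dw + (-y) dx ∧ dz ∧ dw

For a 2-form omega = sum_{i<j} g_{ij} dx_i ∧ dx_j, the exterior derivative is
  d(omega) = sum_{i<j} d(g_{ij}) ∧ dx_i ∧ dx_j = sum_{i<j, k} (∂g_{ij}/∂x_k) dx_k ∧ dx_i ∧ dx_j.
Expand each term, using dx_k ∧ dx_i ∧ dx_j = sgn(permutation) dx_{(a)} ∧ dx_{(b)} ∧ dx_{(c)} with (a < b < c) sorted:
  d(-x*y - 2*z^2) includes (∂/∂z)(-x*y - 2*z^2) dz = (-4*z) dz, which multiplied by dx ∧ dy gives (-4*z) dx ∧ dy ∧ dz
  d(w*z + 3*y^2) includes (∂/∂w)(w*z + 3*y^2) dw = (z) dw, which multiplied by dy ∧ dz gives (z) dy ∧ dz ∧ dw
  d(-x*y) includes (∂/∂x)(-x*y) dx = (-y) dx, which multiplied by dz ∧ dw gives (-y) dx ∧ dz ∧ dw
  d(-x*y) includes (∂/∂y)(-x*y) dy = (-x) dy, which multiplied by dz ∧ dw gives (-x) dy ∧ dz ∧ dw
Collecting like 3-forms: d(omega) = (-4*z) dx ∧ dy ∧ dz + (-x + z) dy ∧ dz ∧ dw + (-y) dx ∧ dz ∧ dw.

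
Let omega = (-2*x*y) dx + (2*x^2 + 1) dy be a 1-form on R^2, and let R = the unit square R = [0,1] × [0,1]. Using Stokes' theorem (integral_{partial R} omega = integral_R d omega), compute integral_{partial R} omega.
integral_(partial R) omega = 3

Stokes: integral_partial_R omega = integral_R d omega with d omega = (∂Q/∂x - ∂P/∂y) dx ∧ dy.
  ∂Q/∂x = 4*x
  ∂P/∂y = -2*x
  integrand = ∂Q/∂x - ∂P/∂y = 6*x.
Integrating over R: integral_0^1 integral_0^1 (6*x) dx dy = 3.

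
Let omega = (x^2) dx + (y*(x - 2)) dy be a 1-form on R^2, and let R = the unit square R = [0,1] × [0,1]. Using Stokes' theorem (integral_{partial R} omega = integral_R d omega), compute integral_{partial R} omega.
integral_(partial R) omega = 1/2

Stokes: integral_partial_R omega = integral_R d omega with d omega = (∂Q/∂x - ∂P/∂y) dx ∧ dy.
  ∂Q/∂x = y
  ∂P/∂y = 0
  integrand = ∂Q/∂x - ∂P/∂y = y.
Integrating over R: integral_0^1 integral_0^1 (y) dx dy = 1/2.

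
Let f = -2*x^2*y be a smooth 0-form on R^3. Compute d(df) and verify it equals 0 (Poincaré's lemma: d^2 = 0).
d(df) = 0

Step 1: df = sum_i (∂f/∂x_i) dx_i = (-4*x*y) dx + (-2*x^2) dy + (0) dz.
Step 2: Apply d again. Using the 1-form formula, the coefficient of dx ∧ dy in d(df) is ∂^2 f/∂x ∂y - ∂^2 f/∂y ∂x = (-4*x) - (-4*x) = 0 (equality of mixed partials for smooth f).
Similarly for dx ∧ dz and dy ∧ dz — all coefficients vanish. So d(df) = 0.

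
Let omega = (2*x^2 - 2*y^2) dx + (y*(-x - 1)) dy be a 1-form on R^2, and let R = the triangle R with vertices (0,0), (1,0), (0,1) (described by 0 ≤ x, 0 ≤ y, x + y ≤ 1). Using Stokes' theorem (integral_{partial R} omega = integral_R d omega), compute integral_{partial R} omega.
integral_(partial R) omega = 1/2

Stokes: integral_partial_R omega = integral_R d omega with d omega = (∂Q/∂x - ∂P/∂y) dx ∧ dy.
  ∂Q/∂x = -y
  ∂P/∂y = -4*y
  integrand = ∂Q/∂x - ∂P/∂y = 3*y.
Integrating over R: integral_0^1 integral_0^{1-x} (3*y) dy dx = 1/2.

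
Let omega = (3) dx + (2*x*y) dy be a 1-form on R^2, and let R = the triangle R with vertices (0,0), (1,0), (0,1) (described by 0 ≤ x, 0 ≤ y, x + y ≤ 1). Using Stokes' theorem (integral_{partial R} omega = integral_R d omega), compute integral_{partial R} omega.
integral_(partial R) omega = 1/3

Stokes: integral_partial_R omega = integral_R d omega with d omega = (∂Q/∂x - ∂P/∂y) dx ∧ dy.
  ∂Q/∂x = 2*y
  ∂P/∂y = 0
  integrand = ∂Q/∂x - ∂P/∂y = 2*y.
Integrating over R: integral_0^1 integral_0^{1-x} (2*y) dy dx = 1/3.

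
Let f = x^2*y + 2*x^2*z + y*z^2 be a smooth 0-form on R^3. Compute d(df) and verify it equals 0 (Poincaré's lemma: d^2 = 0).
d(df) = 0

Step 1: df = sum_i (∂f/∂x_i) dx_i = (2*x*(y + 2*z)) dx + (x^2 + z^2) dy + (2*x^2 + 2*y*z) dz.
Step 2: Apply d again. Using the 1-form formula, the coefficient of dx ∧ dy in d(df) is ∂^2 f/∂x ∂y - ∂^2 f/∂y ∂x = (2*x) - (2*x) = 0 (equality of mixed partials for smooth f).
Similarly for dx ∧ dz and dy ∧ dz — all coefficients vanish. So d(df) = 0.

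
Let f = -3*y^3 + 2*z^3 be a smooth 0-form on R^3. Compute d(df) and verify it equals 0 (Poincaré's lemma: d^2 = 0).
d(df) = 0

Step 1: df = sum_i (∂f/∂x_i) dx_i = (0) dx + (-9*y^2) dy + (6*z^2) dz.
Step 2: Apply d again. Using the 1-form formula, the coefficient of dx ∧ dy in d(df) is ∂^2 f/∂x ∂y - ∂^2 f/∂y ∂x = (0) - (0) = 0 (equality of mixed partials for smooth f).
Similarly for dx ∧ dz and dy ∧ dz — all coefficients vanish. So d(df) = 0.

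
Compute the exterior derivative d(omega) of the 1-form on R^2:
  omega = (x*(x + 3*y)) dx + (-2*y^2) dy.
d(omega) = (-3*x) dx ∧ dy

For a 1-form omega = sum_i f_i dx_i, the exterior derivative is
  d(omega) = sum_{i < j} (∂f_j/∂x_i - ∂f_i/∂x_j) dx_i ∧ dx_j.
  coefficient of dx ∧ dy: ∂f_2/∂x - ∂f_1/∂y = ∂(-2*y^2)/∂x - ∂(x*(x + 3*y))/∂y = -3*x
Assembling: d(omega) = (-3*x) dx ∧ dy.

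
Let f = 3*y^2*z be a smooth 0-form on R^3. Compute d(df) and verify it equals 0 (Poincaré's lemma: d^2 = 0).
d(df) = 0

Step 1: df = sum_i (∂f/∂x_i) dx_i = (0) dx + (6*y*z) dy + (3*y^2) dz.
Step 2: Apply d again. Using the 1-form formula, the coefficient of dx ∧ dy in d(df) is ∂^2 f/∂x ∂y - ∂^2 f/∂y ∂x = (0) - (0) = 0 (equality of mixed partials for smooth f).
Similarly for dx ∧ dz and dy ∧ dz — all coefficients vanish. So d(df) = 0.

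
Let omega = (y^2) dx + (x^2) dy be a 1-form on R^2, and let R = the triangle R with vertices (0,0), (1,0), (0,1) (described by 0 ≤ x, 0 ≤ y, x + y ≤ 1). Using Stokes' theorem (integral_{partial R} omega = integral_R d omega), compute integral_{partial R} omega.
integral_(partial R) omega = 0

Stokes: integral_partial_R omega = integral_R d omega with d omega = (∂Q/∂x - ∂P/∂y) dx ∧ dy.
  ∂Q/∂x = 2*x
  ∂P/∂y = 2*y
  integrand = ∂Q/∂x - ∂P/∂y = 2*x - 2*y.
Integrating over R: integral_0^1 integral_0^{1-x} (2*x - 2*y) dy dx = 0.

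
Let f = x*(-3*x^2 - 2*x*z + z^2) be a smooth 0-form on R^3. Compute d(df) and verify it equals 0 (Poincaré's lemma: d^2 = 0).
d(df) = 0

Step 1: df = sum_i (∂f/∂x_i) dx_i = (-9*x^2 - 4*x*z + z^2) dx + (0) dy + (2*x*(-x + z)) dz.
Step 2: Apply d again. Using the 1-form formula, the coefficient of dx ∧ dy in d(df) is ∂^2 f/∂x ∂y - ∂^2 f/∂y ∂x = (0) - (0) = 0 (equality of mixed partials for smooth f).
Similarly for dx ∧ dz and dy ∧ dz — all coefficients vanish. So d(df) = 0.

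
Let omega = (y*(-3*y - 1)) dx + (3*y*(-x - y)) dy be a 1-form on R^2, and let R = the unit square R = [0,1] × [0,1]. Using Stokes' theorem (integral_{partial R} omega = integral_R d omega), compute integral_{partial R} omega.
integral_(partial R) omega = 5/2

Stokes: integral_partial_R omega = integral_R d omega with d omega = (∂Q/∂x - ∂P/∂y) dx ∧ dy.
  ∂Q/∂x = -3*y
  ∂P/∂y = -6*y - 1
  integrand = ∂Q/∂x - ∂P/∂y = 3*y + 1.
Integrating over R: integral_0^1 integral_0^1 (3*y + 1) dx dy = 5/2.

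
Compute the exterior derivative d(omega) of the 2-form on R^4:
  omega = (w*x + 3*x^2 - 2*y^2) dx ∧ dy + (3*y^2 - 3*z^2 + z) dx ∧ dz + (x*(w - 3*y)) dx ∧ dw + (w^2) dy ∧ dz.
d(omega) = (4*x) dx ∧ dy ∧ dw + (-6*y) dx ∧ dy ∧ dz + (2*w) dy ∧ dz ∧ dw

For a 2-form omega = sum_{i<j} g_{ij} dx_i ∧ dx_j, the exterior derivative is
  d(omega) = sum_{i<j} d(g_{ij}) ∧ dx_i ∧ dx_j = sum_{i<j, k} (∂g_{ij}/∂x_k) dx_k ∧ dx_i ∧ dx_j.
Expand each term, using dx_k ∧ dx_i ∧ dx_j = sgn(permutation) dx_{(a)} ∧ dx_{(b)} ∧ dx_{(c)} with (a < b < c) sorted:
  d(w*x + 3*x^2 - 2*y^2) includes (∂/∂w)(w*x + 3*x^2 - 2*y^2) dw = (x) dw, which multiplied by dx ∧ dy gives (x) dx ∧ dy ∧ dw
  d(3*y^2 - 3*z^2 + z) includes (∂/∂y)(3*y^2 - 3*z^2 + z) dy = (6*y) dy, which multiplied by dx ∧ dz gives (-6*y) dx ∧ dy ∧ dz
  d(x*(w - 3*y)) includes (∂/∂y)(x*(w - 3*y)) dy = (-3*x) dy, which multiplied by dx ∧ dw gives (3*x) dx ∧ dy ∧ dw
  d(w^2) includes (∂/∂w)(w^2) dw = (2*w) dw, which multiplied by dy ∧ dz gives (2*w) dy ∧ dz ∧ dw
Collecting like 3-forms: d(omega) = (4*x) dx ∧ dy ∧ dw + (-6*y) dx ∧ dy ∧ dz + (2*w) dy ∧ dz ∧ dw.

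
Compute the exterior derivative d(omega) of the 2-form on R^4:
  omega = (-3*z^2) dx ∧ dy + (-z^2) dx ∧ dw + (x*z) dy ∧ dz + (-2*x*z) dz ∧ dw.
d(omega) = (-5*z) dx ∧ dy ∧ dz

For a 2-form omega = sum_{i<j} g_{ij} dx_i ∧ dx_j, the exterior derivative is
  d(omega) = sum_{i<j} d(g_{ij}) ∧ dx_i ∧ dx_j = sum_{i<j, k} (∂g_{ij}/∂x_k) dx_k ∧ dx_i ∧ dx_j.
Expand each term, using dx_k ∧ dx_i ∧ dx_j = sgn(permutation) dx_{(a)} ∧ dx_{(b)} ∧ dx_{(c)} with (a < b < c) sorted:
  d(-3*z^2) includes (∂/∂z)(-3*z^2) dz = (-6*z) dz, which multiplied by dx ∧ dy gives (-6*z) dx ∧ dy ∧ dz
  d(-z^2) includes (∂/∂z)(-z^2) dz = (-2*z) dz, which multiplied by dx ∧ dw gives (2*z) dx ∧ dz ∧ dw
  d(x*z) includes (∂/∂x)(x*z) dx = (z) dx, which multiplied by dy ∧ dz gives (z) dx ∧ dy ∧ dz
  d(-2*x*z) includes (∂/∂x)(-2*x*z) dx = (-2*z) dx, which multiplied by dz ∧ dw gives (-2*z) dx ∧ dz ∧ dw
Collecting like 3-forms: d(omega) = (-5*z) dx ∧ dy ∧ dz.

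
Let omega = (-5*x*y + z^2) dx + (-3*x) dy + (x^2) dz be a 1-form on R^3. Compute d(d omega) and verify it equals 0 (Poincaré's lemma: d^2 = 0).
d(d omega) = 0

Step 1: d omega = sum_{i<j} (∂f_j/∂x_i - ∂f_i/∂x_j) dx_i ∧ dx_j:
  coeff of dx ∧ dy: 5*x - 3
  coeff of dx ∧ dz: 2*x - 2*z
  coeff of dy ∧ dz: 0
Step 2: Apply d again to each 2-form coefficient. The only possible 3-form in R^3 is dx ∧ dy ∧ dz, with coefficient
  ∂(coeff of dy∧dz)/∂x - ∂(coeff of dx∧dz)/∂y + ∂(coeff of dx∧dy)/∂z
  = ∂/∂x (0) - ∂/∂y (2*x - 2*z) + ∂/∂z (5*x - 3).
Each of these terms simplifies to sums of mixed partials that cancel in pairs. The result is 0 (by equality of mixed partials for smooth functions — Schwarz / Clairaut).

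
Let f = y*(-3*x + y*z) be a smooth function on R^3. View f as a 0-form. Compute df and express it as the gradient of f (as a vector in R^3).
df = (-3*y) dx + (-3*x + 2*y*z) dy + (y^2) dz; grad f = (-3*y, -3*x + 2*y*z, y^2)

For a 0-form f, d f = (∂f/∂x) dx + (∂f/∂y) dy + (∂f/∂z) dz. The components of the vector representation are exactly the entries of grad f in Cartesian coordinates:
  ∂f/∂x = -3*y
  ∂f/∂y = -3*x + 2*y*z
  ∂f/∂z = y^2.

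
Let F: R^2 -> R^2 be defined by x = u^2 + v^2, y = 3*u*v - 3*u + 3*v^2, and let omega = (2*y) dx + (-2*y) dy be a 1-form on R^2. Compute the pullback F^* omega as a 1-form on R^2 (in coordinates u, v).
F^* omega = (12*u^2*v - 12*u^2 - 6*u*v^2 + 36*u*v - 18*u - 18*v^3 + 18*v^2) du + (-18*u^2*v + 18*u^2 - 42*u*v^2 + 24*u*v - 24*v^3) dv

Using F^*(f dg) = (f ∘ F) d(g ∘ F), substitute each coordinate x_i by F_i(u, v) in f_i, and replace dx_i by d F_i = (∂F_i/∂u) du + (∂F_i/∂v) dv.
  For the x component: f_1(F) = 6*u*v - 6*u + 6*v^2; d F_1 = (2*u) du + (2*v) dv
  For the y component: f_2(F) = -6*u*v + 6*u - 6*v^2; d F_2 = (3*v - 3) du + (3*u + 6*v) dv
Combining and collecting du, dv coefficients:
  coeff of du: 12*u^2*v - 12*u^2 - 6*u*v^2 + 36*u*v - 18*u - 18*v^3 + 18*v^2
  coeff of dv: -18*u^2*v + 18*u^2 - 42*u*v^2 + 24*u*v - 24*v^3
F^* omega = (12*u^2*v - 12*u^2 - 6*u*v^2 + 36*u*v - 18*u - 18*v^3 + 18*v^2) du + (-18*u^2*v + 18*u^2 - 42*u*v^2 + 24*u*v - 24*v^3) dv.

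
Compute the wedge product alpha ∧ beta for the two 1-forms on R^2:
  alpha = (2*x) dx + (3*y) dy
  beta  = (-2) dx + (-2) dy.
alpha ∧ beta = (-4*x + 6*y) dx ∧ dy

Distribute the wedge, using dx_i ∧ dx_j = -dx_j ∧ dx_i and dx_i ∧ dx_i = 0. For each pair (i, j) with i < j, the coefficient of dx_i ∧ dx_j in alpha ∧ beta is (alpha_i * beta_j - alpha_j * beta_i). Collecting: alpha ∧ beta = (-4*x + 6*y) dx ∧ dy.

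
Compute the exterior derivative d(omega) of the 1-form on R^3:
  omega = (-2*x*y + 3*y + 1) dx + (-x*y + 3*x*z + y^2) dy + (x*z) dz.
d(omega) = (2*x - y + 3*z - 3) dx ∧ dy + (z) dx ∧ dz + (-3*x) dy ∧ dz

For a 1-form omega = sum_i f_i dx_i, the exterior derivative is
  d(omega) = sum_{i < j} (∂f_j/∂x_i - ∂f_i/∂x_j) dx_i ∧ dx_j.
  coefficient of dx ∧ dy: ∂f_2/∂x - ∂f_1/∂y = ∂(-x*y + 3*x*z + y^2)/∂x - ∂(-2*x*y + 3*y + 1)/∂y = 2*x - y + 3*z - 3
  coefficient of dx ∧ dz: ∂f_3/∂x - ∂f_1/∂z = ∂(x*z)/∂x - ∂(-2*x*y + 3*y + 1)/∂z = z
  coefficient of dy ∧ dz: ∂f_3/∂y - ∂f_2/∂z = ∂(x*z)/∂y - ∂(-x*y + 3*x*z + y^2)/∂z = -3*x
Assembling: d(omega) = (2*x - y + 3*z - 3) dx ∧ dy + (z) dx ∧ dz + (-3*x) dy ∧ dz.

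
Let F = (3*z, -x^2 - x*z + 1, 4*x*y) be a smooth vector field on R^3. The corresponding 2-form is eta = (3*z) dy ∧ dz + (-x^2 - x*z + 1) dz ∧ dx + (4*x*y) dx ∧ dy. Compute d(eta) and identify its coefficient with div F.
d(eta) = (0) dx ∧ dy ∧ dz; div F = 0

For a 2-form in R^3 of the form above, applying d gives a 3-form with coefficient ∂P/∂x + ∂Q/∂y + ∂R/∂z:
  ∂P/∂x = 0
  ∂Q/∂y = 0
  ∂R/∂z = 0
Sum = 0, which is exactly div F.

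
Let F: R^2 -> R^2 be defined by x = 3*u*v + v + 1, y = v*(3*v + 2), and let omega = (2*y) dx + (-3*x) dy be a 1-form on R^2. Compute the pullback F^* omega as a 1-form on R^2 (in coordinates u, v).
F^* omega = (v^2*(18*v + 12)) du + (-36*u*v^2 - 6*u*v - 12*v^2 - 20*v - 6) dv

Using F^*(f dg) = (f ∘ F) d(g ∘ F), substitute each coordinate x_i by F_i(u, v) in f_i, and replace dx_i by d F_i = (∂F_i/∂u) du + (∂F_i/∂v) dv.
  For the x component: f_1(F) = 2*v*(3*v + 2); d F_1 = (3*v) du + (3*u + 1) dv
  For the y component: f_2(F) = -9*u*v - 3*v - 3; d F_2 = (0) du + (6*v + 2) dv
Combining and collecting du, dv coefficients:
  coeff of du: v^2*(18*v + 12)
  coeff of dv: -36*u*v^2 - 6*u*v - 12*v^2 - 20*v - 6
F^* omega = (v^2*(18*v + 12)) du + (-36*u*v^2 - 6*u*v - 12*v^2 - 20*v - 6) dv.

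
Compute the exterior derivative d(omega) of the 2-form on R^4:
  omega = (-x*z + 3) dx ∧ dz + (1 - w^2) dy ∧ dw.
d(omega) = 0

For a 2-form omega = sum_{i<j} g_{ij} dx_i ∧ dx_j, the exterior derivative is
  d(omega) = sum_{i<j} d(g_{ij}) ∧ dx_i ∧ dx_j = sum_{i<j, k} (∂g_{ij}/∂x_k) dx_k ∧ dx_i ∧ dx_j.
Expand each term, using dx_k ∧ dx_i ∧ dx_j = sgn(permutation) dx_{(a)} ∧ dx_{(b)} ∧ dx_{(c)} with (a < b < c) sorted:

Collecting like 3-forms: d(omega) = 0.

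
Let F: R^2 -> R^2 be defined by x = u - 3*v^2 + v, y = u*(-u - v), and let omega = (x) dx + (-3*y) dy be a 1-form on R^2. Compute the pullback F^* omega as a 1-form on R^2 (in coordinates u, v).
F^* omega = (-6*u^3 - 9*u^2*v - 3*u*v^2 + u - 3*v^2 + v) du + (-3*u^3 - 3*u^2*v - 6*u*v + u + 18*v^3 - 9*v^2 + v) dv

Using F^*(f dg) = (f ∘ F) d(g ∘ F), substitute each coordinate x_i by F_i(u, v) in f_i, and replace dx_i by d F_i = (∂F_i/∂u) du + (∂F_i/∂v) dv.
  For the x component: f_1(F) = u - 3*v^2 + v; d F_1 = (1) du + (1 - 6*v) dv
  For the y component: f_2(F) = 3*u*(u + v); d F_2 = (-2*u - v) du + (-u) dv
Combining and collecting du, dv coefficients:
  coeff of du: -6*u^3 - 9*u^2*v - 3*u*v^2 + u - 3*v^2 + v
  coeff of dv: -3*u^3 - 3*u^2*v - 6*u*v + u + 18*v^3 - 9*v^2 + v
F^* omega = (-6*u^3 - 9*u^2*v - 3*u*v^2 + u - 3*v^2 + v) du + (-3*u^3 - 3*u^2*v - 6*u*v + u + 18*v^3 - 9*v^2 + v) dv.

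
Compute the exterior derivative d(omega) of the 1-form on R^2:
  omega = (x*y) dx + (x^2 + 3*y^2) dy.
d(omega) = (x) dx ∧ dy

For a 1-form omega = sum_i f_i dx_i, the exterior derivative is
  d(omega) = sum_{i < j} (∂f_j/∂x_i - ∂f_i/∂x_j) dx_i ∧ dx_j.
  coefficient of dx ∧ dy: ∂f_2/∂x - ∂f_1/∂y = ∂(x^2 + 3*y^2)/∂x - ∂(x*y)/∂y = x
Assembling: d(omega) = (x) dx ∧ dy.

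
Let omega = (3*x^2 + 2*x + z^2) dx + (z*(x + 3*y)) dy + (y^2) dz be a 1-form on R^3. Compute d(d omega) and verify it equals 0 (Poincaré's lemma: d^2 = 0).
d(d omega) = 0

Step 1: d omega = sum_{i<j} (∂f_j/∂x_i - ∂f_i/∂x_j) dx_i ∧ dx_j:
  coeff of dx ∧ dy: z
  coeff of dx ∧ dz: -2*z
  coeff of dy ∧ dz: -x - y
Step 2: Apply d again to each 2-form coefficient. The only possible 3-form in R^3 is dx ∧ dy ∧ dz, with coefficient
  ∂(coeff of dy∧dz)/∂x - ∂(coeff of dx∧dz)/∂y + ∂(coeff of dx∧dy)/∂z
  = ∂/∂x (-x - y) - ∂/∂y (-2*z) + ∂/∂z (z).
Each of these terms simplifies to sums of mixed partials that cancel in pairs. The result is 0 (by equality of mixed partials for smooth functions — Schwarz / Clairaut).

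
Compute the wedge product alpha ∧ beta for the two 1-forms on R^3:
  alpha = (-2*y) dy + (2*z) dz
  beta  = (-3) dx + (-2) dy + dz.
alpha ∧ beta = (-6*y) dx ∧ dy + (-2*y + 4*z) dy ∧ dz + (6*z) dx ∧ dz

Distribute the wedge, using dx_i ∧ dx_j = -dx_j ∧ dx_i and dx_i ∧ dx_i = 0. For each pair (i, j) with i < j, the coefficient of dx_i ∧ dx_j in alpha ∧ beta is (alpha_i * beta_j - alpha_j * beta_i). Collecting: alpha ∧ beta = (-6*y) dx ∧ dy + (-2*y + 4*z) dy ∧ dz + (6*z) dx ∧ dz.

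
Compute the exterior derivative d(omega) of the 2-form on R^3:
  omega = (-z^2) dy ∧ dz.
d(omega) = 0

For a 2-form omega = sum_{i<j} g_{ij} dx_i ∧ dx_j, the exterior derivative is
  d(omega) = sum_{i<j} d(g_{ij}) ∧ dx_i ∧ dx_j = sum_{i<j, k} (∂g_{ij}/∂x_k) dx_k ∧ dx_i ∧ dx_j.
Expand each term, using dx_k ∧ dx_i ∧ dx_j = sgn(permutation) dx_{(a)} ∧ dx_{(b)} ∧ dx_{(c)} with (a < b < c) sorted:

Collecting like 3-forms: d(omega) = 0.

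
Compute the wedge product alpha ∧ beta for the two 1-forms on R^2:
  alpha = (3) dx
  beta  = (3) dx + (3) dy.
alpha ∧ beta = (9) dx ∧ dy

Distribute the wedge, using dx_i ∧ dx_j = -dx_j ∧ dx_i and dx_i ∧ dx_i = 0. For each pair (i, j) with i < j, the coefficient of dx_i ∧ dx_j in alpha ∧ beta is (alpha_i * beta_j - alpha_j * beta_i). Collecting: alpha ∧ beta = (9) dx ∧ dy.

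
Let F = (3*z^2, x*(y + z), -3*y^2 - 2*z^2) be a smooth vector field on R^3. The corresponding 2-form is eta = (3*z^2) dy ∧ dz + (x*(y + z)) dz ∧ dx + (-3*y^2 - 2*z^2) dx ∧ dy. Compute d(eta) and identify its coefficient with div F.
d(eta) = (x - 4*z) dx ∧ dy ∧ dz; div F = x - 4*z

For a 2-form in R^3 of the form above, applying d gives a 3-form with coefficient ∂P/∂x + ∂Q/∂y + ∂R/∂z:
  ∂P/∂x = 0
  ∂Q/∂y = x
  ∂R/∂z = -4*z
Sum = x - 4*z, which is exactly div F.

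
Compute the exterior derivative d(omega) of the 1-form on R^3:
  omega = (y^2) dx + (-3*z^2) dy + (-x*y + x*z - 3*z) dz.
d(omega) = (-2*y) dx ∧ dy + (-y + z) dx ∧ dz + (-x + 6*z) dy ∧ dz

For a 1-form omega = sum_i f_i dx_i, the exterior derivative is
  d(omega) = sum_{i < j} (∂f_j/∂x_i - ∂f_i/∂x_j) dx_i ∧ dx_j.
  coefficient of dx ∧ dy: ∂f_2/∂x - ∂f_1/∂y = ∂(-3*z^2)/∂x - ∂(y^2)/∂y = -2*y
  coefficient of dx ∧ dz: ∂f_3/∂x - ∂f_1/∂z = ∂(-x*y + x*z - 3*z)/∂x - ∂(y^2)/∂z = -y + z
  coefficient of dy ∧ dz: ∂f_3/∂y - ∂f_2/∂z = ∂(-x*y + x*z - 3*z)/∂y - ∂(-3*z^2)/∂z = -x + 6*z
Assembling: d(omega) = (-2*y) dx ∧ dy + (-y + z) dx ∧ dz + (-x + 6*z) dy ∧ dz.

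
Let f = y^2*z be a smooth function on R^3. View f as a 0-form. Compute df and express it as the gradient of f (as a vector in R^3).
df = (0) dx + (2*y*z) dy + (y^2) dz; grad f = (0, 2*y*z, y^2)

For a 0-form f, d f = (∂f/∂x) dx + (∂f/∂y) dy + (∂f/∂z) dz. The components of the vector representation are exactly the entries of grad f in Cartesian coordinates:
  ∂f/∂x = 0
  ∂f/∂y = 2*y*z
  ∂f/∂z = y^2.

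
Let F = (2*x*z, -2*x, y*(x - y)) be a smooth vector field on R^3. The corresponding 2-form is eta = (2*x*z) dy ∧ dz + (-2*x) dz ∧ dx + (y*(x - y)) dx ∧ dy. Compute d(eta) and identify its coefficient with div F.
d(eta) = (2*z) dx ∧ dy ∧ dz; div F = 2*z

For a 2-form in R^3 of the form above, applying d gives a 3-form with coefficient ∂P/∂x + ∂Q/∂y + ∂R/∂z:
  ∂P/∂x = 2*z
  ∂Q/∂y = 0
  ∂R/∂z = 0
Sum = 2*z, which is exactly div F.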